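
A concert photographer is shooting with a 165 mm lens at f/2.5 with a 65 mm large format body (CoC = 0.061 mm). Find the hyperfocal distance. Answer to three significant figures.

179 m

Hyperfocal distance H = f²/(N·c) + f = 165²/(2.5 × 0.061) + 165 = 27225/0.1525 + 165 ≈ 178689.6 mm ≈ 179 m.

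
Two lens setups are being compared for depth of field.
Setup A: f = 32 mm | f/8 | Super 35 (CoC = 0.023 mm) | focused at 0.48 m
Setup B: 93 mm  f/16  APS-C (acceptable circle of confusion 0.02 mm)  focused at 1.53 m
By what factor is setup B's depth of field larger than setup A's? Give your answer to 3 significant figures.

Setup A: H = 32²/(8×0.023) + 32 ≈ 5597.2 mm; DoF = Df − Dn = 522.023 − 444.239 ≈ 77.784 mm.
Setup B: H = 93²/(16×0.02) + 93 ≈ 27121.1 mm; DoF = Df − Dn = 1615.91 − 1452.76 ≈ 163.15 mm.
Ratio = 163.15 / 77.784 ≈ 2.10.

2.10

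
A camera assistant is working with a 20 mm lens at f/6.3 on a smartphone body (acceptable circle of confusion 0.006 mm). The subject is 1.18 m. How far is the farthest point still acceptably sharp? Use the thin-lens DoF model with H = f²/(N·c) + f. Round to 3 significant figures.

Hyperfocal distance H = f²/(N·c) + f = 20²/(6.3 × 0.006) + 20 = 400/0.0378 + 20 ≈ 10602.0 mm ≈ 10.60 m.
Far limit Df = s·(H − f)/(H − s) = 1180 × (10602.0 − 20) / (10602.0 − 1180) = 1180 × 10582.0 / 9422.0 ≈ 1325.3 mm ≈ 1.33 m.

1.33 m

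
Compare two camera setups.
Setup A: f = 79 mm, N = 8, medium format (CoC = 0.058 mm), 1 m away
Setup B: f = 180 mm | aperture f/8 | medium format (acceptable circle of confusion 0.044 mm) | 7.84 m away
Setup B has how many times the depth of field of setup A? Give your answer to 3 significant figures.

Setup A: H = 79²/(8×0.058) + 79 ≈ 13529.4 mm; DoF = Df − Dn = 1073.51 − 935.91 ≈ 137.60 mm.
Setup B: H = 180²/(8×0.044) + 180 ≈ 92225.5 mm; DoF = Df − Dn = 8551.7 − 7237.7 ≈ 1314.0 mm.
Ratio = 1314.0 / 137.60 ≈ 9.55.

9.55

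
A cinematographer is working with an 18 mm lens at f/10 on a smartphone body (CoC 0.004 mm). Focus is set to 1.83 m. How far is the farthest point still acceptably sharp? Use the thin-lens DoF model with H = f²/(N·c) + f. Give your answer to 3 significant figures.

2.36 m

Hyperfocal distance H = f²/(N·c) + f = 18²/(10 × 0.004) + 18 = 324/0.04 + 18 ≈ 8118.0 mm ≈ 8.118 m.
Far limit Df = s·(H − f)/(H − s) = 1830 × (8118.0 − 18) / (8118.0 − 1830) = 1830 × 8100.0 / 6288.0 ≈ 2357.3 mm ≈ 2.36 m.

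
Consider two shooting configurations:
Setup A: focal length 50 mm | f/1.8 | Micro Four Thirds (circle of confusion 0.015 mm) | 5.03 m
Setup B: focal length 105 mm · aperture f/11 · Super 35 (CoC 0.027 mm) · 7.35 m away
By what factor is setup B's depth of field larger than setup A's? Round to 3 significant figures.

Setup A: H = 50²/(1.8×0.015) + 50 ≈ 92642.6 mm; DoF = Df − Dn = 5315.91 − 4773.27 ≈ 542.64 mm.
Setup B: H = 105²/(11×0.027) + 105 ≈ 37226.2 mm; DoF = Df − Dn = 9132.4 − 6149.7 ≈ 2982.7 mm.
Ratio = 2982.7 / 542.64 ≈ 5.50.

5.50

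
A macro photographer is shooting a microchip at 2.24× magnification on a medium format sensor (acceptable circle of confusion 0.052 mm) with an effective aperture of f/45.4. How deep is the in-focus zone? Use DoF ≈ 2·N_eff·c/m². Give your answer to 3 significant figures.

0.941 mm

At magnification m, DoF ≈ 2·N_eff·c/m² = 2 × 45.4 × 0.052 / 2.24² = 4.722 / 5.018 ≈ 0.941 mm.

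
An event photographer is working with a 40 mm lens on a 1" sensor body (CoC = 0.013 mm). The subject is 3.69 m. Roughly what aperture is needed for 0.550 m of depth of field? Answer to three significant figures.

Write h = H − f = f²/(N·c). The thin-lens limits are Dn = s·h/(h + (s−f)) and Df = s·h/(h − (s−f)), so DoF = Df − Dn = 2·s·(s−f)·h / (h² − (s−f)²).
That is a quadratic in h: DoF·h² − 2·s·(s−f)·h − DoF·(s−f)² = 0 ⇒ h = (s−f)·(s + √(s² + DoF²)) / DoF = 3650 × (3690 + √(3690² + 550²)) / 550 = 3650 × (3690 + 3730.76) / 550 ≈ 49247 mm.
Then N = f²/(c·h) = 40² / (0.013 × 49247) = 1600 / 640.21 ≈ 2.50.

f/2.50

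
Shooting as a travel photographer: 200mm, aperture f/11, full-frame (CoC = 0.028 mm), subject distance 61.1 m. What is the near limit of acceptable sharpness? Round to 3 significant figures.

41.6 m

Hyperfocal distance H = f²/(N·c) + f = 200²/(11 × 0.028) + 200 = 40000/0.308 + 200 ≈ 130070.1 mm ≈ 130.1 m.
Near limit Dn = s·(H − f)/(H + s − 2f) = 61100 × (130070.1 − 200) / (130070.1 + 61100 − 2 × 200) = 61100 × 129870.1 / 190770.1 ≈ 41595 mm ≈ 41.6 m.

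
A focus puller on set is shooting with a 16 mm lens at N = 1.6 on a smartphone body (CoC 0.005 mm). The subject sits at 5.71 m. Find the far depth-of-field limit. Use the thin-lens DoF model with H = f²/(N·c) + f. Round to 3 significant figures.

Hyperfocal distance H = f²/(N·c) + f = 16²/(1.6 × 0.005) + 16 = 256/0.008 + 16 ≈ 32016.0 mm ≈ 32.02 m.
Far limit Df = s·(H − f)/(H − s) = 5710 × (32016.0 − 16) / (32016.0 − 5710) = 5710 × 32000.0 / 26306.0 ≈ 6945.9 mm ≈ 6.95 m.

6.95 m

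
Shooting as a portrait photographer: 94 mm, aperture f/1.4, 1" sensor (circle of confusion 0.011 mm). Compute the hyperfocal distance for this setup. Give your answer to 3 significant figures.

574 m

Hyperfocal distance H = f²/(N·c) + f = 94²/(1.4 × 0.011) + 94 = 8836/0.0154 + 94 ≈ 573860.2 mm ≈ 574 m.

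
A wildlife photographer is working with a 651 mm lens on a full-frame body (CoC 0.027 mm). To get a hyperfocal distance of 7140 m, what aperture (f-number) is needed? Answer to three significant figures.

Rearrange H = f²/(N·c) + f for N: N = f² / ((H − f)·c).
N = 651² / ((7140000 − 651) × 0.027) = 423801 / 192762 ≈ 2.20.

f/2.20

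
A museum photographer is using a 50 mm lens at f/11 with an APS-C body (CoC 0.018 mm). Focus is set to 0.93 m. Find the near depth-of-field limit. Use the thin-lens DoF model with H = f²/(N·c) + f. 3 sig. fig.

0.869 m

Hyperfocal distance H = f²/(N·c) + f = 50²/(11 × 0.018) + 50 = 2500/0.198 + 50 ≈ 12676.3 mm ≈ 12.68 m.
Near limit Dn = s·(H − f)/(H + s − 2f) = 930 × (12676.3 − 50) / (12676.3 + 930 − 2 × 50) = 930 × 12626.3 / 13506.3 ≈ 869.41 mm ≈ 0.869 m.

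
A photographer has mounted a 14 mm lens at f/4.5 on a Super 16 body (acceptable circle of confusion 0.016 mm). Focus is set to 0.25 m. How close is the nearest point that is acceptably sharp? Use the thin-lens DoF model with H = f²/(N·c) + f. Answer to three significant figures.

Hyperfocal distance H = f²/(N·c) + f = 14²/(4.5 × 0.016) + 14 = 196/0.072 + 14 ≈ 2736.2 mm ≈ 2.736 m.
Near limit Dn = s·(H − f)/(H + s − 2f) = 250 × (2736.2 − 14) / (2736.2 + 250 − 2 × 14) = 250 × 2722.2 / 2958.2 ≈ 230.06 mm.

230 mm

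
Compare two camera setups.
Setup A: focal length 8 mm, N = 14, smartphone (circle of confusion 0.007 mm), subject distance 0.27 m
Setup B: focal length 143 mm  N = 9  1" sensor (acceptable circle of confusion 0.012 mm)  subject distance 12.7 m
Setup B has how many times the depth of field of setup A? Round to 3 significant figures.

Setup A: H = 8²/(14×0.007) + 8 ≈ 661.1 mm; DoF = Df − Dn = 450.89 − 192.69 ≈ 258.20 mm.
Setup B: H = 143²/(9×0.012) + 143 ≈ 189485.6 mm; DoF = Df − Dn = 13602.1 − 11910.1 ≈ 1692.0 mm.
Ratio = 1692.0 / 258.20 ≈ 6.55.

6.55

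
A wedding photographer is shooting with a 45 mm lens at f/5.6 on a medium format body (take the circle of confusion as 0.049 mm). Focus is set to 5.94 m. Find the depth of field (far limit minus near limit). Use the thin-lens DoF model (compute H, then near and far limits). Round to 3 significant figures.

26.2 m

Hyperfocal distance H = f²/(N·c) + f = 45²/(5.6 × 0.049) + 45 = 2025/0.2744 + 45 ≈ 7424.7 mm ≈ 7.425 m.
Near limit Dn = s·(H − f)/(H + s − 2f) = 5940 × (7424.7 − 45) / (7424.7 + 5940 − 2 × 45) = 5940 × 7379.7 / 13274.7 ≈ 3302 mm.
Far limit Df = s·(H − f)/(H − s) = 5940 × (7424.7 − 45) / (7424.7 − 5940) = 5940 × 7379.7 / 1484.7 ≈ 29524 mm.
Depth of field = Df − Dn = 29524 − 3302 ≈ 26222 mm ≈ 26.2 m.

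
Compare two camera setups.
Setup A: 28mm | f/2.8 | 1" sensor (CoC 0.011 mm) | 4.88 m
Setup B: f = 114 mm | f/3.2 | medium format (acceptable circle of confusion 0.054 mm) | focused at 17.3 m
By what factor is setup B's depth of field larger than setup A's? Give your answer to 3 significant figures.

4.32

Setup A: H = 28²/(2.8×0.011) + 28 ≈ 25482.5 mm; DoF = Df − Dn = 6029.3 − 4098.7 ≈ 1930.6 mm.
Setup B: H = 114²/(3.2×0.054) + 114 ≈ 75322.3 mm; DoF = Df − Dn = 22424.2 − 14082.1 ≈ 8342.1 mm.
Ratio = 8342.1 / 1930.6 ≈ 4.32.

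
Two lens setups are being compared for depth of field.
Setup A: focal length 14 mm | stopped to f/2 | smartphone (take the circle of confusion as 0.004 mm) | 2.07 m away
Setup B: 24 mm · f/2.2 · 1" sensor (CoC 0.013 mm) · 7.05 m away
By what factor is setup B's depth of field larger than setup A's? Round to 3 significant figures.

16.0

Setup A: H = 14²/(2×0.004) + 14 ≈ 24514.0 mm; DoF = Df − Dn = 2259.62 − 1909.74 ≈ 349.88 mm.
Setup B: H = 24²/(2.2×0.013) + 24 ≈ 20163.9 mm; DoF = Df − Dn = 10827.2 − 5226.6 ≈ 5600.6 mm.
Ratio = 5600.6 / 349.88 ≈ 16.0.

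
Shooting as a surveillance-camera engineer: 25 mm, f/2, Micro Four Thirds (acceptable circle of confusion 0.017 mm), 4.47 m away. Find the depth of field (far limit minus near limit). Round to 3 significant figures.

Hyperfocal distance H = f²/(N·c) + f = 25²/(2 × 0.017) + 25 = 625/0.034 + 25 ≈ 18407.4 mm ≈ 18.41 m.
Near limit Dn = s·(H − f)/(H + s − 2f) = 4470 × (18407.4 − 25) / (18407.4 + 4470 − 2 × 25) = 4470 × 18382.4 / 22827.4 ≈ 3599.6 mm.
Far limit Df = s·(H − f)/(H − s) = 4470 × (18407.4 − 25) / (18407.4 − 4470) = 4470 × 18382.4 / 13937.4 ≈ 5895.6 mm.
Depth of field = Df − Dn = 5895.6 − 3599.6 ≈ 2296.0 mm ≈ 2.30 m.

2.30 m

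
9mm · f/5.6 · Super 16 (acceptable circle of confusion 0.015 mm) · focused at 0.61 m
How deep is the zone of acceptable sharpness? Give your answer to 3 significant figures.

1.24 m

Hyperfocal distance H = f²/(N·c) + f = 9²/(5.6 × 0.015) + 9 = 81/0.084 + 9 ≈ 973.3 mm ≈ 0.973 m.
Near limit Dn = s·(H − f)/(H + s − 2f) = 610 × (973.3 − 9) / (973.3 + 610 − 2 × 9) = 610 × 964.3 / 1565.3 ≈ 375.8 mm.
Far limit Df = s·(H − f)/(H − s) = 610 × (973.3 − 9) / (973.3 − 610) = 610 × 964.3 / 363.3 ≈ 1619.2 mm.
Depth of field = Df − Dn = 1619.2 − 375.8 ≈ 1243.4 mm ≈ 1.24 m.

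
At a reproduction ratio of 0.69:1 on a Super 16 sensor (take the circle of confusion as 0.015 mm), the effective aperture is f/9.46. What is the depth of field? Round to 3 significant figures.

At magnification m, DoF ≈ 2·N_eff·c/m² = 2 × 9.46 × 0.015 / 0.69² = 0.2838 / 0.4761 ≈ 0.596 mm.

0.596 mm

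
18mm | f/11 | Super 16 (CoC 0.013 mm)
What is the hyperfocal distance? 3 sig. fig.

Hyperfocal distance H = f²/(N·c) + f = 18²/(11 × 0.013) + 18 = 324/0.143 + 18 ≈ 2283.7 mm ≈ 2.28 m.

2.28 m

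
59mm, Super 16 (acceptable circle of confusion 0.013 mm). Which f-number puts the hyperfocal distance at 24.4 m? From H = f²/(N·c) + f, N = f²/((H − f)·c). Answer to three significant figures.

Rearrange H = f²/(N·c) + f for N: N = f² / ((H − f)·c).
N = 59² / ((24400 − 59) × 0.013) = 3481 / 316.4 ≈ 11.

f/11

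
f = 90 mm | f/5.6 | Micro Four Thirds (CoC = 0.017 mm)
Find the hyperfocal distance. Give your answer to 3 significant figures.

85.2 m

Hyperfocal distance H = f²/(N·c) + f = 90²/(5.6 × 0.017) + 90 = 8100/0.0952 + 90 ≈ 85174.0 mm ≈ 85.2 m.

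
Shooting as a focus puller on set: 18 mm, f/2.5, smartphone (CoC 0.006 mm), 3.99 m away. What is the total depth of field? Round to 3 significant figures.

Hyperfocal distance H = f²/(N·c) + f = 18²/(2.5 × 0.006) + 18 = 324/0.015 + 18 ≈ 21618.0 mm ≈ 21.62 m.
Near limit Dn = s·(H − f)/(H + s − 2f) = 3990 × (21618.0 − 18) / (21618.0 + 3990 − 2 × 18) = 3990 × 21600.0 / 25572.0 ≈ 3370.2 mm.
Far limit Df = s·(H − f)/(H − s) = 3990 × (21618.0 − 18) / (21618.0 − 3990) = 3990 × 21600.0 / 17628.0 ≈ 4889.0 mm.
Depth of field = Df − Dn = 4889.0 − 3370.2 ≈ 1518.8 mm ≈ 1.52 m.

1.52 m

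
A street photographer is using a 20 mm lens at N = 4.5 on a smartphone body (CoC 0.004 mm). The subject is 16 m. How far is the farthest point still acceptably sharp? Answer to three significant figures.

Hyperfocal distance H = f²/(N·c) + f = 20²/(4.5 × 0.004) + 20 = 400/0.018 + 20 ≈ 22242.2 mm ≈ 22.24 m.
Far limit Df = s·(H − f)/(H − s) = 16000 × (22242.2 − 20) / (22242.2 − 16000) = 16000 × 22222.2 / 6242.2 ≈ 56960 mm ≈ 57.0 m.

57.0 m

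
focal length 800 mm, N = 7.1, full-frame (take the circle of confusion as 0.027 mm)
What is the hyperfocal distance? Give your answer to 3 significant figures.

3340 m

Hyperfocal distance H = f²/(N·c) + f = 800²/(7.1 × 0.027) + 800 = 640000/0.1917 + 800 ≈ 3339349.8 mm ≈ 3340 m.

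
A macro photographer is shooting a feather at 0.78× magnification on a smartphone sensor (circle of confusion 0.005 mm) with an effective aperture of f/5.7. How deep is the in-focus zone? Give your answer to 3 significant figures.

At magnification m, DoF ≈ 2·N_eff·c/m² = 2 × 5.7 × 0.005 / 0.78² = 0.057 / 0.6084 ≈ 0.0937 mm.

0.0937 mm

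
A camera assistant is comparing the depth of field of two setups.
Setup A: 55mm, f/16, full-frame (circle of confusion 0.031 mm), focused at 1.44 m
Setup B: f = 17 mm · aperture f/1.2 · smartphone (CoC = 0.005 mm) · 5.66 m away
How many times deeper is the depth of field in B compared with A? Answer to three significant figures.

Setup A: H = 55²/(16×0.031) + 55 ≈ 6153.8 mm; DoF = Df − Dn = 1863.10 − 1173.50 ≈ 689.60 mm.
Setup B: H = 17²/(1.2×0.005) + 17 ≈ 48183.7 mm; DoF = Df − Dn = 6411.1 − 5066.4 ≈ 1344.7 mm.
Ratio = 1344.7 / 689.60 ≈ 1.95.

1.95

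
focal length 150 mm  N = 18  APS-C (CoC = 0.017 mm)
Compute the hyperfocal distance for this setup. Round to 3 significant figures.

Hyperfocal distance H = f²/(N·c) + f = 150²/(18 × 0.017) + 150 = 22500/0.306 + 150 ≈ 73679.4 mm ≈ 73.7 m.

73.7 m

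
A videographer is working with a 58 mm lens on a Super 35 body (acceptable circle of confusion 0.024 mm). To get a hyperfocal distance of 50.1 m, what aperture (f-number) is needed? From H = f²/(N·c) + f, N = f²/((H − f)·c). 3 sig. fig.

f/2.80

Rearrange H = f²/(N·c) + f for N: N = f² / ((H − f)·c).
N = 58² / ((50100 − 58) × 0.024) = 3364 / 1201 ≈ 2.80.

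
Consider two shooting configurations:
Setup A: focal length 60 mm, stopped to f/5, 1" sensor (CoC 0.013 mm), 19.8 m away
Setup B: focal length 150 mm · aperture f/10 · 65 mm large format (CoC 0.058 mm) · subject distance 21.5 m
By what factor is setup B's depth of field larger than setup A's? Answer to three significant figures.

Setup A: H = 60²/(5×0.013) + 60 ≈ 55444.6 mm; DoF = Df − Dn = 30765 − 14597 ≈ 16168 mm.
Setup B: H = 150²/(10×0.058) + 150 ≈ 38943.1 mm; DoF = Df − Dn = 47816 − 13868 ≈ 33948 mm.
Ratio = 33948 / 16168 ≈ 2.10.

2.10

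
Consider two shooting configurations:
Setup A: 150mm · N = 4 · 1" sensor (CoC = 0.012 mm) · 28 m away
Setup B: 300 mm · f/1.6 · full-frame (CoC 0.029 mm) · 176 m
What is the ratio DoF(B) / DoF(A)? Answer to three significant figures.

9.63

Setup A: H = 150²/(4×0.012) + 150 ≈ 468900.0 mm; DoF = Df − Dn = 29768.7 − 26429.7 ≈ 3339.0 mm.
Setup B: H = 300²/(1.6×0.029) + 300 ≈ 1939955.2 mm; DoF = Df − Dn = 193531 − 161382 ≈ 32149 mm.
Ratio = 32149 / 3339.0 ≈ 9.63.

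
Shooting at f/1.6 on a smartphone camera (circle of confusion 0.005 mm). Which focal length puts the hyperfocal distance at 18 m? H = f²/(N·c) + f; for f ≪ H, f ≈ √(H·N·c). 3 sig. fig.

12.0 mm

From H = f²/(N·c) + f, with f ≪ H: f ≈ √(H·N·c) = √(18000 × 1.6 × 0.005) = √144.00 ≈ 12.00 mm.
The +f correction barely moves this — solving exactly, f² + N·c·f − N·c·H = 0 ⇒ f = (−N·c + √((N·c)² + 4·N·c·H))/2 = (−0.008 + √576.00)/2 ≈ 11.996 mm, so f ≈ 12.0 mm.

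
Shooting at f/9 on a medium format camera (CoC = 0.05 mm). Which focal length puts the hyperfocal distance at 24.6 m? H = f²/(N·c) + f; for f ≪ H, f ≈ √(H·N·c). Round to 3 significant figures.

105 mm

From H = f²/(N·c) + f, with f ≪ H: f ≈ √(H·N·c) = √(24600 × 9 × 0.05) = √11070 ≈ 105.2 mm.
The +f correction barely moves this — solving exactly, f² + N·c·f − N·c·H = 0 ⇒ f = (−N·c + √((N·c)² + 4·N·c·H))/2 = (−0.45 + √44280)/2 ≈ 104.99 mm, so f ≈ 105 mm.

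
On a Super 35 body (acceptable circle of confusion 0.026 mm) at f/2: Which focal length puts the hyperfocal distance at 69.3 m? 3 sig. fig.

60.0 mm

From H = f²/(N·c) + f, with f ≪ H: f ≈ √(H·N·c) = √(69300 × 2 × 0.026) = √3603.6 ≈ 60.03 mm.
The +f correction barely moves this — solving exactly, f² + N·c·f − N·c·H = 0 ⇒ f = (−N·c + √((N·c)² + 4·N·c·H))/2 = (−0.052 + √14414)/2 ≈ 60.004 mm, so f ≈ 60.0 mm.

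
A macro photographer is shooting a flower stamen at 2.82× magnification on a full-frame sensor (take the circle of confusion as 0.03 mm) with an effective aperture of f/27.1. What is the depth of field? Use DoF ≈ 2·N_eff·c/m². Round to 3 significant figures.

0.204 mm

At magnification m, DoF ≈ 2·N_eff·c/m² = 2 × 27.1 × 0.03 / 2.82² = 1.626 / 7.952 ≈ 0.204 mm.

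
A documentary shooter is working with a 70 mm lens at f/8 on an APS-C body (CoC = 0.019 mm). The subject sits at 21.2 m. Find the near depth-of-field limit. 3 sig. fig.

Hyperfocal distance H = f²/(N·c) + f = 70²/(8 × 0.019) + 70 = 4900/0.152 + 70 ≈ 32306.8 mm ≈ 32.31 m.
Near limit Dn = s·(H − f)/(H + s − 2f) = 21200 × (32306.8 − 70) / (32306.8 + 21200 − 2 × 70) = 21200 × 32236.8 / 53366.8 ≈ 12806 mm ≈ 12.8 m.

12.8 m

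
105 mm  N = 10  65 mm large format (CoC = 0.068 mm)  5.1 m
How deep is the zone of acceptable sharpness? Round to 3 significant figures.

3.47 m

Hyperfocal distance H = f²/(N·c) + f = 105²/(10 × 0.068) + 105 = 11025/0.68 + 105 ≈ 16318.2 mm ≈ 16.32 m.
Near limit Dn = s·(H − f)/(H + s − 2f) = 5100 × (16318.2 − 105) / (16318.2 + 5100 − 2 × 105) = 5100 × 16213.2 / 21208.2 ≈ 3898.8 mm.
Far limit Df = s·(H − f)/(H − s) = 5100 × (16318.2 − 105) / (16318.2 − 5100) = 5100 × 16213.2 / 11218.2 ≈ 7370.8 mm.
Depth of field = Df − Dn = 7370.8 − 3898.8 ≈ 3472.0 mm ≈ 3.47 m.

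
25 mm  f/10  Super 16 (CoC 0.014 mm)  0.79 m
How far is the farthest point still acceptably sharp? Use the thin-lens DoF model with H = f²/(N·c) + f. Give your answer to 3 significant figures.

0.953 m

Hyperfocal distance H = f²/(N·c) + f = 25²/(10 × 0.014) + 25 = 625/0.14 + 25 ≈ 4489.3 mm ≈ 4.489 m.
Far limit Df = s·(H − f)/(H − s) = 790 × (4489.3 − 25) / (4489.3 − 790) = 790 × 4464.3 / 3699.3 ≈ 953.37 mm ≈ 0.953 m.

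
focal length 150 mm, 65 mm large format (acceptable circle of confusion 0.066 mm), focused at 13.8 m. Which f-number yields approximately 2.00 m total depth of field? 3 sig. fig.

f/1.80

Write h = H − f = f²/(N·c). The thin-lens limits are Dn = s·h/(h + (s−f)) and Df = s·h/(h − (s−f)), so DoF = Df − Dn = 2·s·(s−f)·h / (h² − (s−f)²).
That is a quadratic in h: DoF·h² − 2·s·(s−f)·h − DoF·(s−f)² = 0 ⇒ h = (s−f)·(s + √(s² + DoF²)) / DoF = 13650 × (13800 + √(13800² + 2000²)) / 2000 = 13650 × (13800 + 13944.2) / 2000 ≈ 189354 mm.
Then N = f²/(c·h) = 150² / (0.066 × 189354) = 22500 / 12497 ≈ 1.80.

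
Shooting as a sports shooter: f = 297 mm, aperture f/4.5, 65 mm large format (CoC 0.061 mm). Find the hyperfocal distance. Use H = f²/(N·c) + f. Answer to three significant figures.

Hyperfocal distance H = f²/(N·c) + f = 297²/(4.5 × 0.061) + 297 = 88209/0.2745 + 297 ≈ 321641.3 mm ≈ 322 m.

322 m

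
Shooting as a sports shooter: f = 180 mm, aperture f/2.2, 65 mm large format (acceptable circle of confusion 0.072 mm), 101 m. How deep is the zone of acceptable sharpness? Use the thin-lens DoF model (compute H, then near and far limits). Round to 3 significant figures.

132 m

Hyperfocal distance H = f²/(N·c) + f = 180²/(2.2 × 0.072) + 180 = 32400/0.1584 + 180 ≈ 204725.5 mm ≈ 204.7 m.
Near limit Dn = s·(H − f)/(H + s − 2f) = 101000 × (204725.5 − 180) / (204725.5 + 101000 − 2 × 180) = 101000 × 204545.5 / 305365.5 ≈ 67654 mm.
Far limit Df = s·(H − f)/(H − s) = 101000 × (204725.5 − 180) / (204725.5 − 101000) = 101000 × 204545.5 / 103725.5 ≈ 199171 mm.
Depth of field = Df − Dn = 199171 − 67654 ≈ 131517 mm ≈ 132 m.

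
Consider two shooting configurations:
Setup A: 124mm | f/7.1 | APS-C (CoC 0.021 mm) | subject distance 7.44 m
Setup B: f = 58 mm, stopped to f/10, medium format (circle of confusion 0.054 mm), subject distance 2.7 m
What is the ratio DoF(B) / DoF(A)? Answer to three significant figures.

Setup A: H = 124²/(7.1×0.021) + 124 ≈ 103249.4 mm; DoF = Df − Dn = 8008.1 − 6947.2 ≈ 1060.9 mm.
Setup B: H = 58²/(10×0.054) + 58 ≈ 6287.6 mm; DoF = Df − Dn = 4688.3 − 1895.9 ≈ 2792.4 mm.
Ratio = 2792.4 / 1060.9 ≈ 2.63.

2.63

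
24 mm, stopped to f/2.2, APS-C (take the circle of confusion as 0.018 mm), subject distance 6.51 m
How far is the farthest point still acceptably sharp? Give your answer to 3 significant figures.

Hyperfocal distance H = f²/(N·c) + f = 24²/(2.2 × 0.018) + 24 = 576/0.0396 + 24 ≈ 14569.5 mm ≈ 14.57 m.
Far limit Df = s·(H − f)/(H − s) = 6510 × (14569.5 − 24) / (14569.5 − 6510) = 6510 × 14545.5 / 8059.5 ≈ 11749 mm ≈ 11.7 m.

11.7 m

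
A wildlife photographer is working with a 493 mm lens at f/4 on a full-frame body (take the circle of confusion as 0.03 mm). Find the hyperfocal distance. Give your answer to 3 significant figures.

Hyperfocal distance H = f²/(N·c) + f = 493²/(4 × 0.03) + 493 = 243049/0.12 + 493 ≈ 2025901.3 mm ≈ 2030 m.

2030 m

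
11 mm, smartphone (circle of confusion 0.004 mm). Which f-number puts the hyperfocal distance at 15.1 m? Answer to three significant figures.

f/2.00

Rearrange H = f²/(N·c) + f for N: N = f² / ((H − f)·c).
N = 11² / ((15100 − 11) × 0.004) = 121 / 60.36 ≈ 2.00.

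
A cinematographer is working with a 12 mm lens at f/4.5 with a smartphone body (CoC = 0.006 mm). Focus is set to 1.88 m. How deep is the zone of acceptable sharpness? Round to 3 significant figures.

Hyperfocal distance H = f²/(N·c) + f = 12²/(4.5 × 0.006) + 12 = 144/0.027 + 12 ≈ 5345.3 mm ≈ 5.345 m.
Near limit Dn = s·(H − f)/(H + s − 2f) = 1880 × (5345.3 − 12) / (5345.3 + 1880 − 2 × 12) = 1880 × 5333.3 / 7201.3 ≈ 1392.3 mm.
Far limit Df = s·(H − f)/(H − s) = 1880 × (5345.3 − 12) / (5345.3 − 1880) = 1880 × 5333.3 / 3465.3 ≈ 2893.4 mm.
Depth of field = Df − Dn = 2893.4 − 1392.3 ≈ 1501.1 mm ≈ 1.50 m.

1.50 m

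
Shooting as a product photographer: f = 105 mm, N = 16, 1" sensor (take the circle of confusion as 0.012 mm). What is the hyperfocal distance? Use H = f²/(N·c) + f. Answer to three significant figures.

Hyperfocal distance H = f²/(N·c) + f = 105²/(16 × 0.012) + 105 = 11025/0.192 + 105 ≈ 57526.9 mm ≈ 57.5 m.

57.5 m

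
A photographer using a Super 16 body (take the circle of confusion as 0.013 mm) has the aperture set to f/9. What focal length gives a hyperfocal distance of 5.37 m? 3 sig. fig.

From H = f²/(N·c) + f, with f ≪ H: f ≈ √(H·N·c) = √(5370 × 9 × 0.013) = √628.29 ≈ 25.07 mm.
Exact: f² + N·c·f − N·c·H = 0 ⇒ f = (−N·c + √((N·c)² + 4·N·c·H))/2 = (−0.117 + √2513.2)/2 ≈ 25.007 mm ≈ 25.0 mm.

25.0 mm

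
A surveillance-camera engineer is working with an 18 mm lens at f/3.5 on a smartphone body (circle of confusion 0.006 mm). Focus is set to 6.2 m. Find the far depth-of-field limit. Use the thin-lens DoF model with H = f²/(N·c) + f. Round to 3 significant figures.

Hyperfocal distance H = f²/(N·c) + f = 18²/(3.5 × 0.006) + 18 = 324/0.021 + 18 ≈ 15446.6 mm ≈ 15.45 m.
Far limit Df = s·(H − f)/(H − s) = 6200 × (15446.6 − 18) / (15446.6 − 6200) = 6200 × 15428.6 / 9246.6 ≈ 10345 mm ≈ 10.3 m.

10.3 m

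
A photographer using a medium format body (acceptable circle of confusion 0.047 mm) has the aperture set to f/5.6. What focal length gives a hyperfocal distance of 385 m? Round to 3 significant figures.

318 mm

From H = f²/(N·c) + f, with f ≪ H: f ≈ √(H·N·c) = √(385000 × 5.6 × 0.047) = √101332 ≈ 318.3 mm.
The +f correction barely moves this — solving exactly, f² + N·c·f − N·c·H = 0 ⇒ f = (−N·c + √((N·c)² + 4·N·c·H))/2 = (−0.2632 + √405328)/2 ≈ 318.20 mm, so f ≈ 318 mm.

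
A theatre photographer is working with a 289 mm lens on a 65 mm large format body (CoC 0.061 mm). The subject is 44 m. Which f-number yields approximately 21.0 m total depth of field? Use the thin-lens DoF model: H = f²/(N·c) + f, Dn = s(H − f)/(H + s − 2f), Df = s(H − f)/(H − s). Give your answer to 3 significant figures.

f/7.09

Write h = H − f = f²/(N·c). The thin-lens limits are Dn = s·h/(h + (s−f)) and Df = s·h/(h − (s−f)), so DoF = Df − Dn = 2·s·(s−f)·h / (h² − (s−f)²).
That is a quadratic in h: DoF·h² − 2·s·(s−f)·h − DoF·(s−f)² = 0 ⇒ h = (s−f)·(s + √(s² + DoF²)) / DoF = 43711 × (44000 + √(44000² + 21000²)) / 21000 = 43711 × (44000 + 48754.5) / 21000 ≈ 193066 mm.
Then N = f²/(c·h) = 289² / (0.061 × 193066) = 83521 / 11777 ≈ 7.09.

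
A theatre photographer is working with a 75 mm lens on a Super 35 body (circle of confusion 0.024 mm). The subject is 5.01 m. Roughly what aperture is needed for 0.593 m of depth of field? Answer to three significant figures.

f/2.80

Write h = H − f = f²/(N·c). The thin-lens limits are Dn = s·h/(h + (s−f)) and Df = s·h/(h − (s−f)), so DoF = Df − Dn = 2·s·(s−f)·h / (h² − (s−f)²).
That is a quadratic in h: DoF·h² − 2·s·(s−f)·h − DoF·(s−f)² = 0 ⇒ h = (s−f)·(s + √(s² + DoF²)) / DoF = 4935 × (5010 + √(5010² + 593²)) / 593 = 4935 × (5010 + 5044.97) / 593 ≈ 83678 mm.
Then N = f²/(c·h) = 75² / (0.024 × 83678) = 5625 / 2008.3 ≈ 2.80.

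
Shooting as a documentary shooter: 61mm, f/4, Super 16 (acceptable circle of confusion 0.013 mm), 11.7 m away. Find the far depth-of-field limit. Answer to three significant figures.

14.0 m

Hyperfocal distance H = f²/(N·c) + f = 61²/(4 × 0.013) + 61 = 3721/0.052 + 61 ≈ 71618.7 mm ≈ 71.62 m.
Far limit Df = s·(H − f)/(H − s) = 11700 × (71618.7 − 61) / (71618.7 − 11700) = 11700 × 71557.7 / 59918.7 ≈ 13973 mm ≈ 14.0 m.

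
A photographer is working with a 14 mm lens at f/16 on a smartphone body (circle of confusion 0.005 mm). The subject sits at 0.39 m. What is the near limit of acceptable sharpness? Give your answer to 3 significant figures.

Hyperfocal distance H = f²/(N·c) + f = 14²/(16 × 0.005) + 14 = 196/0.08 + 14 ≈ 2464.0 mm ≈ 2.464 m.
Near limit Dn = s·(H − f)/(H + s − 2f) = 390 × (2464.0 − 14) / (2464.0 + 390 − 2 × 14) = 390 × 2450.0 / 2826.0 ≈ 338.11 mm.

338 mm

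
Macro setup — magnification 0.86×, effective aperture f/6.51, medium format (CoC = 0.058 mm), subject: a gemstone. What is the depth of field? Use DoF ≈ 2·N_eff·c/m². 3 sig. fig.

At magnification m, DoF ≈ 2·N_eff·c/m² = 2 × 6.51 × 0.058 / 0.86² = 0.7552 / 0.7396 ≈ 1.02 mm.

1.02 mm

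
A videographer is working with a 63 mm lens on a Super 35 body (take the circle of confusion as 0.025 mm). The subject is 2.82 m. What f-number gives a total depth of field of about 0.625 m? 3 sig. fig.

f/6.30

Write h = H − f = f²/(N·c). The thin-lens limits are Dn = s·h/(h + (s−f)) and Df = s·h/(h − (s−f)), so DoF = Df − Dn = 2·s·(s−f)·h / (h² − (s−f)²).
That is a quadratic in h: DoF·h² − 2·s·(s−f)·h − DoF·(s−f)² = 0 ⇒ h = (s−f)·(s + √(s² + DoF²)) / DoF = 2757 × (2820 + √(2820² + 625²)) / 625 = 2757 × (2820 + 2888.43) / 625 ≈ 25181 mm.
Then N = f²/(c·h) = 63² / (0.025 × 25181) = 3969 / 629.53 ≈ 6.30.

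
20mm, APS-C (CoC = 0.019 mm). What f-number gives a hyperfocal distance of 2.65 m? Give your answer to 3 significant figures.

Rearrange H = f²/(N·c) + f for N: N = f² / ((H − f)·c).
N = 20² / ((2650 − 20) × 0.019) = 400 / 49.97 ≈ 8.

f/8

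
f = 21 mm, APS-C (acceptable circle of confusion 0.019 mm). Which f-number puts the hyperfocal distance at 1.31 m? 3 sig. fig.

Rearrange H = f²/(N·c) + f for N: N = f² / ((H − f)·c).
N = 21² / ((1310 − 21) × 0.019) = 441 / 24.49 ≈ 18.

f/18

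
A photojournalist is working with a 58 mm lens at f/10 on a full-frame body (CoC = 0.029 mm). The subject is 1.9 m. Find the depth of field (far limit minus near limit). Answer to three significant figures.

0.619 m

Hyperfocal distance H = f²/(N·c) + f = 58²/(10 × 0.029) + 58 = 3364/0.29 + 58 ≈ 11658.0 mm ≈ 11.66 m.
Near limit Dn = s·(H − f)/(H + s − 2f) = 1900 × (11658.0 − 58) / (11658.0 + 1900 − 2 × 58) = 1900 × 11600.0 / 13442.0 ≈ 1639.64 mm.
Far limit Df = s·(H − f)/(H − s) = 1900 × (11658.0 − 58) / (11658.0 − 1900) = 1900 × 11600.0 / 9758.0 ≈ 2258.66 mm.
Depth of field = Df − Dn = 2258.66 − 1639.64 ≈ 619.02 mm ≈ 0.619 m.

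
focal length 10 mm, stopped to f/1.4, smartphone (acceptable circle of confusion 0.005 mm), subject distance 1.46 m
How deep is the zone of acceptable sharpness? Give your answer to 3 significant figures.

299 mm

Hyperfocal distance H = f²/(N·c) + f = 10²/(1.4 × 0.005) + 10 = 100/0.007 + 10 ≈ 14295.7 mm ≈ 14.30 m.
Near limit Dn = s·(H − f)/(H + s − 2f) = 1460 × (14295.7 − 10) / (14295.7 + 1460 − 2 × 10) = 1460 × 14285.7 / 15735.7 ≈ 1325.47 mm.
Far limit Df = s·(H − f)/(H − s) = 1460 × (14295.7 − 10) / (14295.7 − 1460) = 1460 × 14285.7 / 12835.7 ≈ 1624.93 mm.
Depth of field = Df − Dn = 1624.93 − 1325.47 ≈ 299.46 mm.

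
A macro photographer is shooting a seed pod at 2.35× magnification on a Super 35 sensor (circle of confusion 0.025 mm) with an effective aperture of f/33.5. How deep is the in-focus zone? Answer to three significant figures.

0.303 mm

At magnification m, DoF ≈ 2·N_eff·c/m² = 2 × 33.5 × 0.025 / 2.35² = 1.675 / 5.523 ≈ 0.303 mm.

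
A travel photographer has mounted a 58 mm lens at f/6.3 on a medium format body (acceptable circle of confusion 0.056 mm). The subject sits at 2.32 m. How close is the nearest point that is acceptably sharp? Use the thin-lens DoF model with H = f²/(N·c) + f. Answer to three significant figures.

Hyperfocal distance H = f²/(N·c) + f = 58²/(6.3 × 0.056) + 58 = 3364/0.3528 + 58 ≈ 9593.1 mm ≈ 9.593 m.
Near limit Dn = s·(H − f)/(H + s − 2f) = 2320 × (9593.1 − 58) / (9593.1 + 2320 − 2 × 58) = 2320 × 9535.1 / 11797.1 ≈ 1875.2 mm ≈ 1.88 m.

1.88 m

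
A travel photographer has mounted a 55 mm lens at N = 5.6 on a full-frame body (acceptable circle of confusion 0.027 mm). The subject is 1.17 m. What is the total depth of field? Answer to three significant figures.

131 mm

Hyperfocal distance H = f²/(N·c) + f = 55²/(5.6 × 0.027) + 55 = 3025/0.1512 + 55 ≈ 20061.6 mm ≈ 20.06 m.
Near limit Dn = s·(H − f)/(H + s − 2f) = 1170 × (20061.6 − 55) / (20061.6 + 1170 − 2 × 55) = 1170 × 20006.6 / 21121.6 ≈ 1108.24 mm.
Far limit Df = s·(H − f)/(H − s) = 1170 × (20061.6 − 55) / (20061.6 − 1170) = 1170 × 20006.6 / 18891.6 ≈ 1239.05 mm.
Depth of field = Df − Dn = 1239.05 − 1108.24 ≈ 130.81 mm.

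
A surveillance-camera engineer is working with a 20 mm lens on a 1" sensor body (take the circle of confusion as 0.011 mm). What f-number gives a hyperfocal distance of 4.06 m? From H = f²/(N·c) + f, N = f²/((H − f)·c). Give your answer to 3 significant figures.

Rearrange H = f²/(N·c) + f for N: N = f² / ((H − f)·c).
N = 20² / ((4060 − 20) × 0.011) = 400 / 44.44 ≈ 9.

f/9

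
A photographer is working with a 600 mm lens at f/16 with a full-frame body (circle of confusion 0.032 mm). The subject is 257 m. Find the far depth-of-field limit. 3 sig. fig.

405 m

Hyperfocal distance H = f²/(N·c) + f = 600²/(16 × 0.032) + 600 = 360000/0.512 + 600 ≈ 703725.0 mm ≈ 703.7 m.
Far limit Df = s·(H − f)/(H − s) = 257000 × (703725.0 − 600) / (703725.0 − 257000) = 257000 × 703125.0 / 446725.0 ≈ 404506 mm ≈ 405 m.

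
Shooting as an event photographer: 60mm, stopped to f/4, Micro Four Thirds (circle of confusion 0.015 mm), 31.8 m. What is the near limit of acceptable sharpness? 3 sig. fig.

Hyperfocal distance H = f²/(N·c) + f = 60²/(4 × 0.015) + 60 = 3600/0.06 + 60 ≈ 60060.0 mm ≈ 60.06 m.
Near limit Dn = s·(H − f)/(H + s − 2f) = 31800 × (60060.0 − 60) / (60060.0 + 31800 − 2 × 60) = 31800 × 60000.0 / 91740.0 ≈ 20798 mm ≈ 20.8 m.

20.8 m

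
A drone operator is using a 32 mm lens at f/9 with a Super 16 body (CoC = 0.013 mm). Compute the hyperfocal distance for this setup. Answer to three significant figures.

Hyperfocal distance H = f²/(N·c) + f = 32²/(9 × 0.013) + 32 = 1024/0.117 + 32 ≈ 8784.1 mm ≈ 8.78 m.

8.78 m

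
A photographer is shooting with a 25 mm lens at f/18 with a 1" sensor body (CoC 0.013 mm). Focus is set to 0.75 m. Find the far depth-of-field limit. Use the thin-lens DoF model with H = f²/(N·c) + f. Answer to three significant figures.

Hyperfocal distance H = f²/(N·c) + f = 25²/(18 × 0.013) + 25 = 625/0.234 + 25 ≈ 2695.9 mm ≈ 2.696 m.
Far limit Df = s·(H − f)/(H − s) = 750 × (2695.9 − 25) / (2695.9 − 750) = 750 × 2670.9 / 1945.9 ≈ 1029.4 mm ≈ 1.03 m.

1.03 m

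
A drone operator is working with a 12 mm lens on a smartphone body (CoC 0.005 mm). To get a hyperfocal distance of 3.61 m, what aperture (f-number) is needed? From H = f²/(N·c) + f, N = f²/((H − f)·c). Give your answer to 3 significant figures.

f/8

Rearrange H = f²/(N·c) + f for N: N = f² / ((H − f)·c).
N = 12² / ((3610 − 12) × 0.005) = 144 / 17.99 ≈ 8.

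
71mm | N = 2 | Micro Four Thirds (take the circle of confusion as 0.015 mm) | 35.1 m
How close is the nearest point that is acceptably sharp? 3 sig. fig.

29.0 m

Hyperfocal distance H = f²/(N·c) + f = 71²/(2 × 0.015) + 71 = 5041/0.03 + 71 ≈ 168104.3 mm ≈ 168.1 m.
Near limit Dn = s·(H − f)/(H + s − 2f) = 35100 × (168104.3 − 71) / (168104.3 + 35100 − 2 × 71) = 35100 × 168033.3 / 203062.3 ≈ 29045 mm ≈ 29.0 m.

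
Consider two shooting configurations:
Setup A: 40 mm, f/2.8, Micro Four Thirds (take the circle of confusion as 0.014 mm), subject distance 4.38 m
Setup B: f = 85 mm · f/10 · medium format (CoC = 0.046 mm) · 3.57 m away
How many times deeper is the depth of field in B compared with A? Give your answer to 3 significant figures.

1.77

Setup A: H = 40²/(2.8×0.014) + 40 ≈ 40856.3 mm; DoF = Df − Dn = 4901.14 − 3959.04 ≈ 942.10 mm.
Setup B: H = 85²/(10×0.046) + 85 ≈ 15791.5 mm; DoF = Df − Dn = 4588.0 − 2921.7 ≈ 1666.3 mm.
Ratio = 1666.3 / 942.10 ≈ 1.77.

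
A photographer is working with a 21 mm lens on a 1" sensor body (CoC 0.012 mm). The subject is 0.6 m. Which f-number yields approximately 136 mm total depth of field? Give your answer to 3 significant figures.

f/7.10

Write h = H − f = f²/(N·c). The thin-lens limits are Dn = s·h/(h + (s−f)) and Df = s·h/(h − (s−f)), so DoF = Df − Dn = 2·s·(s−f)·h / (h² − (s−f)²).
That is a quadratic in h: DoF·h² − 2·s·(s−f)·h − DoF·(s−f)² = 0 ⇒ h = (s−f)·(s + √(s² + DoF²)) / DoF = 579 × (600 + √(600² + 136²)) / 136 = 579 × (600 + 615.220) / 136 ≈ 5173.6 mm.
Then N = f²/(c·h) = 21² / (0.012 × 5173.6) = 441 / 62.083 ≈ 7.10.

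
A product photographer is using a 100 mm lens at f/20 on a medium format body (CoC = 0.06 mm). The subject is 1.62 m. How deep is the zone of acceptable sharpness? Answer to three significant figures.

0.611 m

Hyperfocal distance H = f²/(N·c) + f = 100²/(20 × 0.06) + 100 = 10000/1.2 + 100 ≈ 8433.3 mm ≈ 8.433 m.
Near limit Dn = s·(H − f)/(H + s − 2f) = 1620 × (8433.3 − 100) / (8433.3 + 1620 − 2 × 100) = 1620 × 8333.3 / 9853.3 ≈ 1370.09 mm.
Far limit Df = s·(H − f)/(H − s) = 1620 × (8433.3 − 100) / (8433.3 − 1620) = 1620 × 8333.3 / 6813.3 ≈ 1981.41 mm.
Depth of field = Df − Dn = 1981.41 − 1370.09 ≈ 611.32 mm ≈ 0.611 m.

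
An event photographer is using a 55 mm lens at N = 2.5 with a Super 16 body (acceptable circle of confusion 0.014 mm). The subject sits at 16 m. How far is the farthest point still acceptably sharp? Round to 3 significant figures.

19.6 m

Hyperfocal distance H = f²/(N·c) + f = 55²/(2.5 × 0.014) + 55 = 3025/0.035 + 55 ≈ 86483.6 mm ≈ 86.48 m.
Far limit Df = s·(H − f)/(H − s) = 16000 × (86483.6 − 55) / (86483.6 − 16000) = 16000 × 86428.6 / 70483.6 ≈ 19620 mm ≈ 19.6 m.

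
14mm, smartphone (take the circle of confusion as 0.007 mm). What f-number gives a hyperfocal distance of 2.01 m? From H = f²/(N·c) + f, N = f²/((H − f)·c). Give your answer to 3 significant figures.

f/14

Rearrange H = f²/(N·c) + f for N: N = f² / ((H − f)·c).
N = 14² / ((2010 − 14) × 0.007) = 196 / 13.97 ≈ 14.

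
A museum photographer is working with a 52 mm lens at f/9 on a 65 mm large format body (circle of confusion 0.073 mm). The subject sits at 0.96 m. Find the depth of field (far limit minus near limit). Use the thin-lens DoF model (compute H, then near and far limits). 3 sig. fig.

445 mm

Hyperfocal distance H = f²/(N·c) + f = 52²/(9 × 0.073) + 52 = 2704/0.657 + 52 ≈ 4167.7 mm ≈ 4.168 m.
Near limit Dn = s·(H − f)/(H + s − 2f) = 960 × (4167.7 − 52) / (4167.7 + 960 − 2 × 52) = 960 × 4115.7 / 5023.7 ≈ 786.49 mm.
Far limit Df = s·(H − f)/(H − s) = 960 × (4167.7 − 52) / (4167.7 − 960) = 960 × 4115.7 / 3207.7 ≈ 1231.75 mm.
Depth of field = Df − Dn = 1231.75 − 786.49 ≈ 445.26 mm.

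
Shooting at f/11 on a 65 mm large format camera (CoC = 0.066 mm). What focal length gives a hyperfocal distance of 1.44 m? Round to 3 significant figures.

32.0 mm

From H = f²/(N·c) + f, with f ≪ H: f ≈ √(H·N·c) = √(1440 × 11 × 0.066) = √1045.4 ≈ 32.33 mm.
Exact: f² + N·c·f − N·c·H = 0 ⇒ f = (−N·c + √((N·c)² + 4·N·c·H))/2 = (−0.726 + √4182.3)/2 ≈ 31.972 mm ≈ 32.0 mm.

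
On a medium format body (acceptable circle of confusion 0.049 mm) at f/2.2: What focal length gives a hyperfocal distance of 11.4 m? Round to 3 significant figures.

35.0 mm

From H = f²/(N·c) + f, with f ≪ H: f ≈ √(H·N·c) = √(11400 × 2.2 × 0.049) = √1228.9 ≈ 35.06 mm.
Exact: f² + N·c·f − N·c·H = 0 ⇒ f = (−N·c + √((N·c)² + 4·N·c·H))/2 = (−0.1078 + √4915.7)/2 ≈ 35.002 mm ≈ 35.0 mm.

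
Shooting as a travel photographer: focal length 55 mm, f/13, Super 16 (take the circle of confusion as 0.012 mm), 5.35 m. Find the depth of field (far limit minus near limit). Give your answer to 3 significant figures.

3.16 m

Hyperfocal distance H = f²/(N·c) + f = 55²/(13 × 0.012) + 55 = 3025/0.156 + 55 ≈ 19446.0 mm ≈ 19.45 m.
Near limit Dn = s·(H − f)/(H + s − 2f) = 5350 × (19446.0 − 55) / (19446.0 + 5350 − 2 × 55) = 5350 × 19391.0 / 24686.0 ≈ 4202.5 mm.
Far limit Df = s·(H − f)/(H − s) = 5350 × (19446.0 − 55) / (19446.0 − 5350) = 5350 × 19391.0 / 14096.0 ≈ 7359.7 mm.
Depth of field = Df − Dn = 7359.7 − 4202.5 ≈ 3157.2 mm ≈ 3.16 m.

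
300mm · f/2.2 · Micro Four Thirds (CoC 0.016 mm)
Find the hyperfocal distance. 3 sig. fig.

Hyperfocal distance H = f²/(N·c) + f = 300²/(2.2 × 0.016) + 300 = 90000/0.0352 + 300 ≈ 2557118.2 mm ≈ 2560 m.

2560 m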